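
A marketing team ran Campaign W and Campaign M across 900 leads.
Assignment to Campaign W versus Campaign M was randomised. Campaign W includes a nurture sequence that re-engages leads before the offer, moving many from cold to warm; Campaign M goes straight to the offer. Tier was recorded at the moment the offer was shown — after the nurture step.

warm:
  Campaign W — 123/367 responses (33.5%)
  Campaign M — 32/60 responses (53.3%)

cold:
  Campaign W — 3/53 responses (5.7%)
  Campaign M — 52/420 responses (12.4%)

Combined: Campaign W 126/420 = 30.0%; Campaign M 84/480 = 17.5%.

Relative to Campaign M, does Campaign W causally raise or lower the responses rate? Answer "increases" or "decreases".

increases

The engagement tier-specific comparison favours Campaign M throughout, but the pooled figures favour Campaign W. The question is whether to condition on engagement tier.
Stratifying would compare campaigns among leads the campaigns themselves sorted into engagement tier groups — a form of selection on an intermediate. The unconditioned pooled rates give the total causal effect.
Pooled: Campaign W 30.0% vs Campaign M 17.5%; Campaign W is higher overall.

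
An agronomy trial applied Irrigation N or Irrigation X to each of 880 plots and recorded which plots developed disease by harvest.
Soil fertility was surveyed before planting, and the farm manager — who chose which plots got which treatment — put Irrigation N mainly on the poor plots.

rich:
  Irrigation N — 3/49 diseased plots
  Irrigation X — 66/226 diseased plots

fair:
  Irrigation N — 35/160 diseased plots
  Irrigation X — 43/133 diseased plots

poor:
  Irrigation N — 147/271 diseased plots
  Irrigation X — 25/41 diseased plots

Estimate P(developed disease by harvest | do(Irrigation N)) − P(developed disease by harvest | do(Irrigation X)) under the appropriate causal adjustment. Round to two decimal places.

The imbalance in soil fertility arose from how plots were allocated, not from anything the irrigation did; and soil fertility independently affects the outcome. The pooled gap is confounded — condition on soil fertility.
Adjusting over the population distribution of soil fertility: 0.312·(0.061−0.292) + 0.333·(0.219−0.323) + 0.355·(0.542−0.610) = -0.131.

-0.13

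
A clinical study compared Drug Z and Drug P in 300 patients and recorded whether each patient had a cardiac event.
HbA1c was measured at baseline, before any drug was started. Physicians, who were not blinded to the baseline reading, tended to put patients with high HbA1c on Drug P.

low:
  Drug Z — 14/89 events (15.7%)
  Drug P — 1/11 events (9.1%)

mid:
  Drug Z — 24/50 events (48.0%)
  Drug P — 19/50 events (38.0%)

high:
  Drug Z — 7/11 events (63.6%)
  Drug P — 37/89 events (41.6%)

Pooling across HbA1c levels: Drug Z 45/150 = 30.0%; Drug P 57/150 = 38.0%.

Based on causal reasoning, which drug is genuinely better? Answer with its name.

Drug P

Within every HbA1c level Drug P has the lower rate, yet pooled Drug Z does — Simpson's reversal.
HbA1c differs across drugs for reasons unrelated to any effect of the drug itself, and it separately predicts the outcome — a classic confounder. We must compare within HbA1c levels.
Within each level — low: 15.7% vs 9.1%; mid: 48.0% vs 38.0%; high: 63.6% vs 41.6% — Drug P is lower every time.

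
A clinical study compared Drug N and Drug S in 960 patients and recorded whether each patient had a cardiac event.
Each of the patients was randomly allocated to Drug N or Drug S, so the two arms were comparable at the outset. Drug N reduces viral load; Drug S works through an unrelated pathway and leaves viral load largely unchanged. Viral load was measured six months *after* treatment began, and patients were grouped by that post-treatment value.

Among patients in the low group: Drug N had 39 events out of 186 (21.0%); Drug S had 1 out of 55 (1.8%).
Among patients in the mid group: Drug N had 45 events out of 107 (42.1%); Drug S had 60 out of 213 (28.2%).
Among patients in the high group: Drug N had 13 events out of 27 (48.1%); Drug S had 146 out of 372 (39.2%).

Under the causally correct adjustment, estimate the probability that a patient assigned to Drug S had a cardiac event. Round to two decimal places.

Within every viral load level Drug S has the lower rate, yet pooled Drug N does — Simpson's reversal.
Viral load is recorded after the drug and is itself shifted by it — it sits on the causal path from drug to outcome. Conditioning on a mediator would strip out part of the effect we want; the pooled comparison gives the total causal effect.
So P(outcome | do(Drug S)) is just the pooled rate for Drug S: 207/640 = 0.323.

0.32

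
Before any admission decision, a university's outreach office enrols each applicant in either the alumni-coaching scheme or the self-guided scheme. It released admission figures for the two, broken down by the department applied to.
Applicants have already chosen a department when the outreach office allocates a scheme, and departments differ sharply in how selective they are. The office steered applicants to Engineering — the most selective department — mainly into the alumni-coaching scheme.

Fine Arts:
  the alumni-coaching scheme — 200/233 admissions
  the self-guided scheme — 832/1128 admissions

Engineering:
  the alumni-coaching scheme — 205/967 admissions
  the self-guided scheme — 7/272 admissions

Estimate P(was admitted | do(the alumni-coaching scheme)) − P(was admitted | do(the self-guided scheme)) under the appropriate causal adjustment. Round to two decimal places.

Department satisfies the back-door criterion: it is not a descendant of the outreach scheme, and it blocks the spurious path from outreach scheme to outcome. Adjusting for it (i.e., using the within-department rates) gives the causal effect.
Adjusting over the population distribution of department: 0.523·(0.858−0.738) + 0.477·(0.212−0.026) = +0.152.

+0.15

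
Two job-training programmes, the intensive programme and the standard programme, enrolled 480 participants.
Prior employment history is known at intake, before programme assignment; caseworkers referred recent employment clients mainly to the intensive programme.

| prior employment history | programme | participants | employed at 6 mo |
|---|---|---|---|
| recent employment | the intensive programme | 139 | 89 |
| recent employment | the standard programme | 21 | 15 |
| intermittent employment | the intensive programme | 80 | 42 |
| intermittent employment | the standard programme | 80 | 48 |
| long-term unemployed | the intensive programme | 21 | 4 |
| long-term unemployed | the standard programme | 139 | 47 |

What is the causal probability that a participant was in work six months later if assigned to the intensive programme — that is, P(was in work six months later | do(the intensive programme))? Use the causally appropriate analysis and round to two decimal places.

0.45

The stratified and pooled comparisons disagree (the standard programme wins within each prior employment history; the intensive programme wins overall), so the answer turns on the causal role of prior employment history.
Prior employment history satisfies the back-door criterion: it is not a descendant of the programme, and it blocks the spurious path from programme to outcome. Adjusting for it (i.e., using the within-prior employment history rates) gives the causal effect.
Standardising the intensive programme to the population prior employment history mix: 0.333·89/139 + 0.333·42/80 + 0.333·4/21 = 0.452.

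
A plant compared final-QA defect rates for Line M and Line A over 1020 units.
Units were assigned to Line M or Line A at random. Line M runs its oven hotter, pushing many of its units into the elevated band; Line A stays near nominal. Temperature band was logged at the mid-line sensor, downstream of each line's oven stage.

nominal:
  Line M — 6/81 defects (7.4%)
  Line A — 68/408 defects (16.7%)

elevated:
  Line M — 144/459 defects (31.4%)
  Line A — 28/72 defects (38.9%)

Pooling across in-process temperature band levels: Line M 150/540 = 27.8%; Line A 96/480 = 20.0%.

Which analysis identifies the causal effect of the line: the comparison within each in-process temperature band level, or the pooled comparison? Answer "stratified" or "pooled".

In-process temperature band here is a post-treatment variable shaped by the line; conditioning on it would introduce bias rather than remove it. The overall comparison is the causal one.
Pooled: Line M 27.8% vs Line A 20.0%; Line A is lower overall.

pooled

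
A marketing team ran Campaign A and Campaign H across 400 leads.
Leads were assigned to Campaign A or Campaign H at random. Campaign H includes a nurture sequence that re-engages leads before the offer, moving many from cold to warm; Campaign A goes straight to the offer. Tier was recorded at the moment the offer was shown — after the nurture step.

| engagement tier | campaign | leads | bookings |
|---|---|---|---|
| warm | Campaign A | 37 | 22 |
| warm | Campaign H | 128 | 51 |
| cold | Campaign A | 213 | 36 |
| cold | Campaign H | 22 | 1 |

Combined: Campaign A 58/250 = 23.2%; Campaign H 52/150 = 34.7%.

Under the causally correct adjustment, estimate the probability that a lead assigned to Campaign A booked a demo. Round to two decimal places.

0.23

Engagement tier is downstream of the campaign. One should not condition on a consequence of treatment, so the overall rates are the right comparison.
So P(outcome | do(Campaign A)) is just the pooled rate for Campaign A: 58/250 = 0.232.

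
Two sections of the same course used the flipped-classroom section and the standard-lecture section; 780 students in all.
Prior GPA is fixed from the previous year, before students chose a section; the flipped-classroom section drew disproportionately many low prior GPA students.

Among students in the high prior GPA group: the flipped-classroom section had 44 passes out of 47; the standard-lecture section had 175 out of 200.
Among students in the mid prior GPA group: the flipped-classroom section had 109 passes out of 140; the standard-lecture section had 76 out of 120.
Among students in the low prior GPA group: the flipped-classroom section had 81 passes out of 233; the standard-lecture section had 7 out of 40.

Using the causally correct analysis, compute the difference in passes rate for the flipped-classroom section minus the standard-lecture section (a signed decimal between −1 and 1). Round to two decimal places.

Here prior GPA band is a common cause — it drives both which teaching method a case falls under and the outcome. The crude comparison mixes populations; the stratum-specific rates are the causally relevant ones.
Adjusting over the population distribution of prior GPA band: 0.317·(0.936−0.875) + 0.333·(0.779−0.633) + 0.350·(0.348−0.175) = +0.128.

+0.13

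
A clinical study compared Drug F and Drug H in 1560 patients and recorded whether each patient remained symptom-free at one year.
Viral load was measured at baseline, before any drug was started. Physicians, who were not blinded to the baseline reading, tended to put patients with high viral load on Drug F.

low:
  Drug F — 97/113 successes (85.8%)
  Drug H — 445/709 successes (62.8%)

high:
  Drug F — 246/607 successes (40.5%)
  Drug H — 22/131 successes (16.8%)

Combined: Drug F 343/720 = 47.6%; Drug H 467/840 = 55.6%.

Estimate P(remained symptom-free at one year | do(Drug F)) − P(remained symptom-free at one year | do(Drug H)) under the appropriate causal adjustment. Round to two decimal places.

Viral load satisfies the back-door criterion: it is not a descendant of the drug, and it blocks the spurious path from drug to outcome. Adjusting for it (i.e., using the within-viral load rates) gives the causal effect.
Adjusting over the population distribution of viral load: 0.527·(0.858−0.628) + 0.473·(0.405−0.168) = +0.234.

+0.23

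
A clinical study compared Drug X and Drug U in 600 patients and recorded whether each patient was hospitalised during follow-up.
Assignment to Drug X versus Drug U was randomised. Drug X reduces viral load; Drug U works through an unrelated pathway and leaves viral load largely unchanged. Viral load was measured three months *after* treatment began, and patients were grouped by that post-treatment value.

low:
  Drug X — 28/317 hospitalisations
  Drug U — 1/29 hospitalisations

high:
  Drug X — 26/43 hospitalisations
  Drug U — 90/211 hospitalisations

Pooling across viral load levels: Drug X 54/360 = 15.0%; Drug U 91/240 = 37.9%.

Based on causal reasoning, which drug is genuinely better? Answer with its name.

Drug X

Within every viral load level Drug U has the lower rate, yet pooled Drug X does — Simpson's reversal.
Stratifying would compare drugs among patients the drugs themselves sorted into viral load groups — a form of selection on an intermediate. The unconditioned pooled rates give the total causal effect.
Pooled: Drug X 15.0% vs Drug U 37.9%; Drug X is lower overall.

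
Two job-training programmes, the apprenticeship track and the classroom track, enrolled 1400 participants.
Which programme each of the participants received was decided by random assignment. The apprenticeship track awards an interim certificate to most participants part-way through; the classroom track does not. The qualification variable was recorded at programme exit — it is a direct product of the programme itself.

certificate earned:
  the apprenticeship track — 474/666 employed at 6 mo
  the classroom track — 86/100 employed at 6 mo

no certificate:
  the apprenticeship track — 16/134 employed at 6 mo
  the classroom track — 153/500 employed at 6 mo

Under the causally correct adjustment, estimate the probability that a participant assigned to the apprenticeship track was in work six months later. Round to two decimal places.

0.61

the classroom track is higher inside every qualification attained during the programme stratum but the apprenticeship track is higher in aggregate. Whether to stratify depends on how qualification attained during the programme relates to the programme.
Qualification attained during the programme is recorded after the programme and is itself shifted by it — it sits on the causal path from programme to outcome. Conditioning on a mediator would strip out part of the effect we want; the pooled comparison gives the total causal effect.
So P(outcome | do(the apprenticeship track)) is just the pooled rate for the apprenticeship track: 490/800 = 0.613.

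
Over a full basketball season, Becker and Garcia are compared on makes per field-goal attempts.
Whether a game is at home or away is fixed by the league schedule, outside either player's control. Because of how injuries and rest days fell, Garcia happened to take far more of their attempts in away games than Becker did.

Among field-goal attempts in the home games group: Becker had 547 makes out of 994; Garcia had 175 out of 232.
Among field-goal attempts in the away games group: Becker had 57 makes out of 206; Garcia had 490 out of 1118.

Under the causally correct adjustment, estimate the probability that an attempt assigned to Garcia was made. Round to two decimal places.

0.59

Garcia is higher inside every game venue stratum but Becker is higher in aggregate. Whether to stratify depends on how game venue relates to the player.
Here game venue is a common cause — it drives both which player a case falls under and the outcome. The crude comparison mixes populations; the stratum-specific rates are the causally relevant ones.
Standardising Garcia to the population game venue mix: 0.481·175/232 + 0.519·490/1118 = 0.590.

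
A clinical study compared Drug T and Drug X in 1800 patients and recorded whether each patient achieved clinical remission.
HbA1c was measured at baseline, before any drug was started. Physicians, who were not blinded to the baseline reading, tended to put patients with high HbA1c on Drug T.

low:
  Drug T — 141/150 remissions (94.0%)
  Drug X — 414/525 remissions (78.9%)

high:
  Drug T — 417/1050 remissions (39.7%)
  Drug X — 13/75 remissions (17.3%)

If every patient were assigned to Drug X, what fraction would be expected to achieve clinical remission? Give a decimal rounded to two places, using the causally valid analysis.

The HbA1c-specific comparison favours Drug T throughout, but the pooled figures favour Drug X. The question is whether to condition on HbA1c.
Nothing the drug does changes HbA1c; the imbalance is an allocation artefact. With HbA1c also predicting the outcome, the pooled figure is confounded, and the within-stratum comparison is the causal one.
Standardising Drug X to the population HbA1c mix: 0.375·414/525 + 0.625·13/75 = 0.404.

0.40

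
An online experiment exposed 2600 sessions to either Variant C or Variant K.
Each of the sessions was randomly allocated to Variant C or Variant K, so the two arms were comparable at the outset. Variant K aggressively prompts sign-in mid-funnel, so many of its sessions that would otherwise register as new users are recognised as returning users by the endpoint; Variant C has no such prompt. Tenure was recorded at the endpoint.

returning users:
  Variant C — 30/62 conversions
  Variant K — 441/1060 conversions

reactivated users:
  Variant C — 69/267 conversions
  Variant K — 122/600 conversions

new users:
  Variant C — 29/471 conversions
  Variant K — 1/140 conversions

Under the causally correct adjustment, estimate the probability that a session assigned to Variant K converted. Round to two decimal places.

The stratified and pooled comparisons disagree (Variant C wins within each user tenure; Variant K wins overall), so the answer turns on the causal role of user tenure.
User tenure here is a post-treatment variable shaped by the variant; conditioning on it would introduce bias rather than remove it. The overall comparison is the causal one.
So P(outcome | do(Variant K)) is just the pooled rate for Variant K: 564/1800 = 0.313.

0.31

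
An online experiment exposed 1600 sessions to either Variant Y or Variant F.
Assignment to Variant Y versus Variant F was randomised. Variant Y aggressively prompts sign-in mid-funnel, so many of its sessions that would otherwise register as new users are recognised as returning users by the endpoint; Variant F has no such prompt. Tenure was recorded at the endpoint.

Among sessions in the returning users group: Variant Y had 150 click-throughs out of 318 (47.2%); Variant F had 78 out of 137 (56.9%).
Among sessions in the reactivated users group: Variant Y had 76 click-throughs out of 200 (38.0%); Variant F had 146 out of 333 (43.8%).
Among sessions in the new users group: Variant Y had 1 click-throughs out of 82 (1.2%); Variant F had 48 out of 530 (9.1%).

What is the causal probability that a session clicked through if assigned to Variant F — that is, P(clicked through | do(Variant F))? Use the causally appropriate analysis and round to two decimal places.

0.27

User tenure is recorded after the variant and is itself shifted by it — it sits on the causal path from variant to outcome. Conditioning on a mediator would strip out part of the effect we want; the pooled comparison gives the total causal effect.
So P(outcome | do(Variant F)) is just the pooled rate for Variant F: 272/1000 = 0.272.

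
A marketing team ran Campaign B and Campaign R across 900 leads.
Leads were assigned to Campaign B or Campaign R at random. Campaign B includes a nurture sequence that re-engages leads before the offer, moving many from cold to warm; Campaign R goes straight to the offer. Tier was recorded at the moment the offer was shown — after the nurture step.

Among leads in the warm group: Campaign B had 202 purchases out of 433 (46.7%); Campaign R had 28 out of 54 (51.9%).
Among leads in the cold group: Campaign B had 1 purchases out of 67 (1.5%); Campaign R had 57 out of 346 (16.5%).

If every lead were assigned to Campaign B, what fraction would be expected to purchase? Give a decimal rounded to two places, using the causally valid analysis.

The distribution of engagement tier is itself part of what the campaign does — it is an intermediate outcome. Holding it fixed would remove that part of the effect; the total effect is the pooled difference.
So P(outcome | do(Campaign B)) is just the pooled rate for Campaign B: 203/500 = 0.406.

0.41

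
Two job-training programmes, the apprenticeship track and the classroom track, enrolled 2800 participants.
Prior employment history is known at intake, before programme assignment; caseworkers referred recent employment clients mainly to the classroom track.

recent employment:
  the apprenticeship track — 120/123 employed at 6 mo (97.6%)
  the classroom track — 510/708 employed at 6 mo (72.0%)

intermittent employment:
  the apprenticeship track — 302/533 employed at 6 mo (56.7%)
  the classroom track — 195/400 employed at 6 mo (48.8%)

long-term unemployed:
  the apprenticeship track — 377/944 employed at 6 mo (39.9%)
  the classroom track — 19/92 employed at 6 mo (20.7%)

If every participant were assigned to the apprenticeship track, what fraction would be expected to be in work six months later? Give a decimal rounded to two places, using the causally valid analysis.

Since prior employment history is a pre-existing factor (not a product of the programme) and it affects the outcome on its own, it is a confounder. The stratified rates, not the pooled rate, identify the causal effect.
Standardising the apprenticeship track to the population prior employment history mix: 0.297·120/123 + 0.333·302/533 + 0.370·377/944 = 0.626.

0.63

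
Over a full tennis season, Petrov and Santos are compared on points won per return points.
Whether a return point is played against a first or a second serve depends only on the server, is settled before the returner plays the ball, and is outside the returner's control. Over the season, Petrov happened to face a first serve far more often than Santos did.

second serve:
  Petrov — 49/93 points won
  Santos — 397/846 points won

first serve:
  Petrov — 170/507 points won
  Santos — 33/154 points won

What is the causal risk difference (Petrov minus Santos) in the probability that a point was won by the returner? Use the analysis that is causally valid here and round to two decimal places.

+0.08

Nothing the player does changes serve type; the imbalance is an allocation artefact. With serve type also predicting the outcome, the pooled figure is confounded, and the within-stratum comparison is the causal one.
Adjusting over the population distribution of serve type: 0.587·(0.527−0.469) + 0.413·(0.335−0.214) = +0.084.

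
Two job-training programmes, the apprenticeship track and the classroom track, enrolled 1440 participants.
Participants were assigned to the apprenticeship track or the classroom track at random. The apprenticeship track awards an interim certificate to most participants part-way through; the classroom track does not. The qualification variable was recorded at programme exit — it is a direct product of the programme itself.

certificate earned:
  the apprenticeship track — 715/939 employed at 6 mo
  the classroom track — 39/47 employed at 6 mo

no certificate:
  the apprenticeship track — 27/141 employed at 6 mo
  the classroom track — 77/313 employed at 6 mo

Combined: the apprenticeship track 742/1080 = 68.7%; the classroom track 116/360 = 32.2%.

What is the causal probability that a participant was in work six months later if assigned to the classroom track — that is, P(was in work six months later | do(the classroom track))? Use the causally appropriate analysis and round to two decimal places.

The qualification attained during the programme-specific comparison favours the classroom track throughout, but the pooled figures favour the apprenticeship track. The question is whether to condition on qualification attained during the programme.
Qualification attained during the programme here is a post-treatment variable shaped by the programme; conditioning on it would introduce bias rather than remove it. The overall comparison is the causal one.
So P(outcome | do(the classroom track)) is just the pooled rate for the classroom track: 116/360 = 0.322.

0.32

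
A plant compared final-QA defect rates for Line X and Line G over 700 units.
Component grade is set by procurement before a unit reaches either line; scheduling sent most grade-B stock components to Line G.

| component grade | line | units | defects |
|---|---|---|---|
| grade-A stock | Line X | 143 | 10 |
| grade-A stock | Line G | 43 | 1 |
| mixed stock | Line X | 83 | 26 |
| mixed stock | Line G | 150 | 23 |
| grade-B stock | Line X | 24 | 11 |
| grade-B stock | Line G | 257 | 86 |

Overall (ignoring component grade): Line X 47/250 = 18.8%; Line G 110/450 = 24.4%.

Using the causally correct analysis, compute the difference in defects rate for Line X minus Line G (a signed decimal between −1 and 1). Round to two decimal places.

+0.12

Component grade is set before the line has any effect — it is not caused by the line — and it independently drives the outcome. That makes it a confounder, so the causal comparison is within component grade levels.
Adjusting over the population distribution of component grade: 0.266·(0.070−0.023) + 0.333·(0.313−0.153) + 0.401·(0.458−0.335) = +0.115.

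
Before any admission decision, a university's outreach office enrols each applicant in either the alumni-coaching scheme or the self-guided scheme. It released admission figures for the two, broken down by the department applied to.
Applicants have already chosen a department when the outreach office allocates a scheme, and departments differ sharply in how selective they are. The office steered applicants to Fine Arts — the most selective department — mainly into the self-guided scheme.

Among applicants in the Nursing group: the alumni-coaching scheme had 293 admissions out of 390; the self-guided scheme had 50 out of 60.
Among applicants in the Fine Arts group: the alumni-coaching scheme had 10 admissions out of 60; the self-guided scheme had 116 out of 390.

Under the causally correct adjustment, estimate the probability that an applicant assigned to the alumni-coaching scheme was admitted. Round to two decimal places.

The department-specific comparison favours the self-guided scheme throughout, but the pooled figures favour the alumni-coaching scheme. The question is whether to condition on department.
Department differs across outreach schemes for reasons unrelated to any effect of the outreach scheme itself, and it separately predicts the outcome — a classic confounder. We must compare within department levels.
Standardising the alumni-coaching scheme to the population department mix: 0.500·293/390 + 0.500·10/60 = 0.459.

0.46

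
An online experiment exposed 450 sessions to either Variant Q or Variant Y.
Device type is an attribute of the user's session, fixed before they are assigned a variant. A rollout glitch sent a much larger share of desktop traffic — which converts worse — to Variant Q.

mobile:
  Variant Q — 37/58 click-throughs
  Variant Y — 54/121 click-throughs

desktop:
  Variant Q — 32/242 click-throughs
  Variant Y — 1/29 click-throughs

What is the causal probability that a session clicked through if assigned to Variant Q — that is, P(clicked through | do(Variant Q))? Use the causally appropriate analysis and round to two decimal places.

The imbalance in device type arose from how sessions were allocated, not from anything the variant did; and device type independently affects the outcome. The pooled gap is confounded — condition on device type.
Standardising Variant Q to the population device type mix: 0.398·37/58 + 0.602·32/242 = 0.333.

0.33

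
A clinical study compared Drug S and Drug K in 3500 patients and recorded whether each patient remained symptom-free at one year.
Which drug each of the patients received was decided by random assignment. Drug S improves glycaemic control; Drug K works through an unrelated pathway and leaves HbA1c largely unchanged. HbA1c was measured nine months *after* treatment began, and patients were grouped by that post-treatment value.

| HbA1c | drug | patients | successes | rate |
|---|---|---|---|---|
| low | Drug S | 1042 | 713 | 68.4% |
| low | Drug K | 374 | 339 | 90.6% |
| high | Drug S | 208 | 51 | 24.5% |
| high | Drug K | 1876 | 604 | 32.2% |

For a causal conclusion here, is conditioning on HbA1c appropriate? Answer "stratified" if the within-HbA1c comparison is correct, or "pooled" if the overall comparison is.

Stratifying would compare drugs among patients the drugs themselves sorted into HbA1c groups — a form of selection on an intermediate. The unconditioned pooled rates give the total causal effect.
Pooled: Drug S 61.1% vs Drug K 41.9%; Drug S is higher overall.

pooled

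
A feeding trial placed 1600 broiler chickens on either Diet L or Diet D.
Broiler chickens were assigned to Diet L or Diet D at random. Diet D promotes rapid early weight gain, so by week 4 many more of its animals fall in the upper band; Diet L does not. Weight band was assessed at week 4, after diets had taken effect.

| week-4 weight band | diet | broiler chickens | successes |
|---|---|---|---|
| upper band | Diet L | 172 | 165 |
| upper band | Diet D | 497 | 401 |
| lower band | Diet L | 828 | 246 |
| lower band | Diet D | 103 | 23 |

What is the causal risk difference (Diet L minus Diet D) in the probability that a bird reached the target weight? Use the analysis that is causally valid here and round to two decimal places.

-0.30

Week-4 weight band is recorded after the diet and is itself shifted by it — it sits on the causal path from diet to outcome. Conditioning on a mediator would strip out part of the effect we want; the pooled comparison gives the total causal effect.
The causal difference is the pooled difference: 0.411 − 0.707 = -0.296.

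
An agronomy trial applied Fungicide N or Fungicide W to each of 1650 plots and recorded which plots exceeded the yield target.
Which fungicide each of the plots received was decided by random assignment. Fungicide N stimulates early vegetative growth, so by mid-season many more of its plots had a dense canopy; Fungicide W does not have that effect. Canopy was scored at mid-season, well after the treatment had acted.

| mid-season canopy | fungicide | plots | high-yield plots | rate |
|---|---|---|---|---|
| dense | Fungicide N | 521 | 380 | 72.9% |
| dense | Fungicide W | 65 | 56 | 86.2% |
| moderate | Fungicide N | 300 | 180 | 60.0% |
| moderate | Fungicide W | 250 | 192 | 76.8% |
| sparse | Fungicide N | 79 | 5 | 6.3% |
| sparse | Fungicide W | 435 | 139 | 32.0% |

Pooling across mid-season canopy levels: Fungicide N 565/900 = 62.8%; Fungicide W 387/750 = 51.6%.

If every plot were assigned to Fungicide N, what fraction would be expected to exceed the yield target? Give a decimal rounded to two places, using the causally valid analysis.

Within every mid-season canopy level Fungicide W has the higher rate, yet pooled Fungicide N does — Simpson's reversal.
Mid-season canopy lies on the pathway fungicide → mid-season canopy → outcome, so adjusting for it blocks the indirect effect. For the total causal effect of fungicide, use the unadjusted pooled rates.
So P(outcome | do(Fungicide N)) is just the pooled rate for Fungicide N: 565/900 = 0.628.

0.63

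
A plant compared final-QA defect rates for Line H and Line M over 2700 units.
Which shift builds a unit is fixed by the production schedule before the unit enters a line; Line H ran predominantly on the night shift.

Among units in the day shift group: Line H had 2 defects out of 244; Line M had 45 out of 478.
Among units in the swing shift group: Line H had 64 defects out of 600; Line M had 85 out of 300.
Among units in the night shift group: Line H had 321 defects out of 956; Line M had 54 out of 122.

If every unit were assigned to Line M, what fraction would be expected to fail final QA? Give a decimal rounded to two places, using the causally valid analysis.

0.30

Line H is lower inside every shift stratum but Line M is lower in aggregate. Whether to stratify depends on how shift relates to the line.
Shift differs across lines for reasons unrelated to any effect of the line itself, and it separately predicts the outcome — a classic confounder. We must compare within shift levels.
Standardising Line M to the population shift mix: 0.267·45/478 + 0.333·85/300 + 0.399·54/122 = 0.296.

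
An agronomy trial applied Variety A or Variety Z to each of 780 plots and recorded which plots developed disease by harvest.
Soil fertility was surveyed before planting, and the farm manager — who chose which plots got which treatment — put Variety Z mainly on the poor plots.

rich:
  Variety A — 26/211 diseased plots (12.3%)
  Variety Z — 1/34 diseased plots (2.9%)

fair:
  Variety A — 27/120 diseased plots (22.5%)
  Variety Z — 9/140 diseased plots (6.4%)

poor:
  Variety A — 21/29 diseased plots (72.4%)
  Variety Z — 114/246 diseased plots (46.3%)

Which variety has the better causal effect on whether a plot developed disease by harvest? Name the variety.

The soil fertility-specific comparison favours Variety Z throughout, but the pooled figures favour Variety A. The question is whether to condition on soil fertility.
Here soil fertility is a common cause — it drives both which variety a case falls under and the outcome. The crude comparison mixes populations; the stratum-specific rates are the causally relevant ones.
Within each level — rich: 12.3% vs 2.9%; fair: 22.5% vs 6.4%; poor: 72.4% vs 46.3% — Variety Z is lower every time.

Variety Z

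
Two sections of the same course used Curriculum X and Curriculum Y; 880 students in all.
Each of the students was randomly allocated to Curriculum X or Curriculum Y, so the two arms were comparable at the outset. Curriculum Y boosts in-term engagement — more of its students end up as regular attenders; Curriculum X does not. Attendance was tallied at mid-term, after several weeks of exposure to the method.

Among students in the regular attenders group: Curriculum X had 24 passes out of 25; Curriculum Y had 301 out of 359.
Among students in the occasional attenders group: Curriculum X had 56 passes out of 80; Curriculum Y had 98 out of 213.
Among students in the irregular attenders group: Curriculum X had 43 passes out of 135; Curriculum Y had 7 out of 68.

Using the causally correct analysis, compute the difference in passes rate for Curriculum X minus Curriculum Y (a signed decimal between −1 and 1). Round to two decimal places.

-0.12

Mid-term attendance lies on the pathway teaching method → mid-term attendance → outcome, so adjusting for it blocks the indirect effect. For the total causal effect of teaching method, use the unadjusted pooled rates.
The causal difference is the pooled difference: 0.512 − 0.634 = -0.122.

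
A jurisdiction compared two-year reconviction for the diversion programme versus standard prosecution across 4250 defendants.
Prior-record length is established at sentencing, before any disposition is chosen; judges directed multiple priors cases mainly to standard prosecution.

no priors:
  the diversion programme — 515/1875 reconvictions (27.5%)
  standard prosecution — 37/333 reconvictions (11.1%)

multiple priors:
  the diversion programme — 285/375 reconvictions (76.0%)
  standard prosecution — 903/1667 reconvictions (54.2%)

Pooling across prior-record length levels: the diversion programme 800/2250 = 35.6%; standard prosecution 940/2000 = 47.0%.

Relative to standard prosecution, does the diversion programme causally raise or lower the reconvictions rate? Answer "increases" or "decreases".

increases

Within every prior-record length level standard prosecution has the lower rate, yet pooled the diversion programme does — Simpson's reversal.
Prior-record length satisfies the back-door criterion: it is not a descendant of the disposition, and it blocks the spurious path from disposition to outcome. Adjusting for it (i.e., using the within-prior-record length rates) gives the causal effect.
Within each level — no priors: 27.5% vs 11.1%; multiple priors: 76.0% vs 54.2% — standard prosecution is lower every time.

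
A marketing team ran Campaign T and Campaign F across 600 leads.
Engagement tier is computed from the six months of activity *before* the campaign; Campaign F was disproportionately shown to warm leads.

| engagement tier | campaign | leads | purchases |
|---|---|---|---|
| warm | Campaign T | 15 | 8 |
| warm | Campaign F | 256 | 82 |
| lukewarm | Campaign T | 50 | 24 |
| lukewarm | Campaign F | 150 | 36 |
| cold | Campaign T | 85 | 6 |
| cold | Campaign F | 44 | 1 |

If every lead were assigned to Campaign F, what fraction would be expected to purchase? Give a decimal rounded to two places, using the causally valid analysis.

0.23

The engagement tier-specific comparison favours Campaign T throughout, but the pooled figures favour Campaign F. The question is whether to condition on engagement tier.
Here engagement tier is a common cause — it drives both which campaign a case falls under and the outcome. The crude comparison mixes populations; the stratum-specific rates are the causally relevant ones.
Standardising Campaign F to the population engagement tier mix: 0.452·82/256 + 0.333·36/150 + 0.215·1/44 = 0.230.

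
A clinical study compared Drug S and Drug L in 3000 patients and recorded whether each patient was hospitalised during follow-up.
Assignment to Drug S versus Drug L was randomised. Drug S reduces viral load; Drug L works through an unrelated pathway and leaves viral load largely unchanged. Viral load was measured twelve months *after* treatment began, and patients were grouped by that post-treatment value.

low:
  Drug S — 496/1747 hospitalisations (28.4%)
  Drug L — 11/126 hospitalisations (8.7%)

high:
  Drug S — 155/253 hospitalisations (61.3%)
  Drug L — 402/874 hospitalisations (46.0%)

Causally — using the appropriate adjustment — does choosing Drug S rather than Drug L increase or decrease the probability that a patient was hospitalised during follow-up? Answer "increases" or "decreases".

decreases

The viral load-specific comparison favours Drug L throughout, but the pooled figures favour Drug S. The question is whether to condition on viral load.
Because the drug influences viral load, viral load is a post-treatment mediator, not a confounder. Stratifying on it would bias the estimate; the causal effect is the crude pooled difference.
Pooled: Drug S 32.6% vs Drug L 41.3%; Drug S is lower overall.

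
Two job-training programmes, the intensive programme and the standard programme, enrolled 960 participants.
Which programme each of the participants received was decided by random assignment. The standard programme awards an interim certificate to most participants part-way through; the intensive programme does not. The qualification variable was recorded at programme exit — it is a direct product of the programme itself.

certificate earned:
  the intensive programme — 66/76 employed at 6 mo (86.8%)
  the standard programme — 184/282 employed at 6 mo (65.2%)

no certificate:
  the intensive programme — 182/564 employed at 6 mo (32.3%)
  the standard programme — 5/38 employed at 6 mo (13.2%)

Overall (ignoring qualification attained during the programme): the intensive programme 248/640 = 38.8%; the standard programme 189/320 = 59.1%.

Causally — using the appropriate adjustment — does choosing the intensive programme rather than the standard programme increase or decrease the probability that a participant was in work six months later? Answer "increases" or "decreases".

decreases

Within every qualification attained during the programme level the intensive programme has the higher rate, yet pooled the standard programme does — Simpson's reversal.
The distribution of qualification attained during the programme is itself part of what the programme does — it is an intermediate outcome. Holding it fixed would remove that part of the effect; the total effect is the pooled difference.
Pooled: the intensive programme 38.8% vs the standard programme 59.1%; the standard programme is higher overall.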